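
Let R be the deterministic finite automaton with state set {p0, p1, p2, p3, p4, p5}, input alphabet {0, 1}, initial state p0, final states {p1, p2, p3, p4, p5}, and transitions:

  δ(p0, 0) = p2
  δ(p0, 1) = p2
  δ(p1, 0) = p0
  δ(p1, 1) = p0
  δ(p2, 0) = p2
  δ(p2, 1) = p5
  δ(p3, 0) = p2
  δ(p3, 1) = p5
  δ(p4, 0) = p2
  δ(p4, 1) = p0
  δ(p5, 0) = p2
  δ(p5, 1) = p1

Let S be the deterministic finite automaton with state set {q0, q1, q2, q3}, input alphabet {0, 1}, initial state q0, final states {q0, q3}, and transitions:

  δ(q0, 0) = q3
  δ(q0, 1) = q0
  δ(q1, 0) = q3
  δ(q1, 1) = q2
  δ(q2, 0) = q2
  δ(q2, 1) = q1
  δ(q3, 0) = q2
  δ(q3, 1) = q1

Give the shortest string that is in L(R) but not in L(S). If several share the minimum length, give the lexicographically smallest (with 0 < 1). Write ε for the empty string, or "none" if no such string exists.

The string 00 is accepted by R but not by S.
No shorter string lies in the difference, and 00 is the lexicographically first length-2 string in L(R) \ L(S).

00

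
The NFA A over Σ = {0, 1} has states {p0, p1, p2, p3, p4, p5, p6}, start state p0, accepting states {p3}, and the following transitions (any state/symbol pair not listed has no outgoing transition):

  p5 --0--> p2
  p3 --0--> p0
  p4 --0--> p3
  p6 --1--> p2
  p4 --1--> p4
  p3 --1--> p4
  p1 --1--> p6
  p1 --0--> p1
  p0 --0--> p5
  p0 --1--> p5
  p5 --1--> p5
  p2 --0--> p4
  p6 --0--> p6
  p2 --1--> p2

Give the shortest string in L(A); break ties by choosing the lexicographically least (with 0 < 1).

A breadth-first search from p0 reaches an accepting state first via the path p0 → p5 → p2 → p4 → p3 on input 0000.
No string of length < 4 is accepted (BFS exhausts all shorter strings without reaching an accepting state), and 0000 is the lexicographically least accepting string of length 4.

0000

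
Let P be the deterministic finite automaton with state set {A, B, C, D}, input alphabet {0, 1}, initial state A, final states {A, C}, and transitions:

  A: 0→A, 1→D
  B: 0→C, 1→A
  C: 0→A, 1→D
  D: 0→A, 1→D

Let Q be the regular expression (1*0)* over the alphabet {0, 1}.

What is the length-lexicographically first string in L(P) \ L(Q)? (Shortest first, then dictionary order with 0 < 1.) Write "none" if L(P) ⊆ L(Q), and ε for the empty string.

none

Converting the expression Q to a DFA (subset construction, then merging equivalent states) gives the minimal DFA with states {q0, q1}, start state q0, accepting states {q0} and transitions q0: 0→q0, 1→q1; q1: 0→q0, 1→q1.
Exploring the product automaton P × Q from the start pair (A, q0), following both machines on each input symbol, reaches 2 state pairs: (A, q0), (D, q1).
P accepts in {A, C} and Q accepts in {q0}. The reachable pairs whose P-component is accepting are (A, q0); in each of them the Q-component is accepting too, so the product for L(P) \ L(Q) (P-component accepting, Q-component rejecting) has no reachable accepting pair and the difference is empty.
So every string accepted by P is also accepted by Q: L(P) \ L(Q) = ∅ and there is no such string.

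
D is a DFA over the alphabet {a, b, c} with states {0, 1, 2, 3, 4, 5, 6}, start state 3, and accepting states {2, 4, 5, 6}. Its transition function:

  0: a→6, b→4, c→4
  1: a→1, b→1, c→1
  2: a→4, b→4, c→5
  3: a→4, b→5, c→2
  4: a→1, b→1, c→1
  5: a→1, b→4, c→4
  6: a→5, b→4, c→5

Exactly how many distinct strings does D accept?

The useful subgraph on states {2, 3, 4, 5} is acyclic, so L(D) is finite; the longest accepting path visits 4 useful states, giving maximum string length 3.
Counting accepting paths from 3 by length: 3 of length 1, 5 of length 2, 2 of length 3. Total 10.

10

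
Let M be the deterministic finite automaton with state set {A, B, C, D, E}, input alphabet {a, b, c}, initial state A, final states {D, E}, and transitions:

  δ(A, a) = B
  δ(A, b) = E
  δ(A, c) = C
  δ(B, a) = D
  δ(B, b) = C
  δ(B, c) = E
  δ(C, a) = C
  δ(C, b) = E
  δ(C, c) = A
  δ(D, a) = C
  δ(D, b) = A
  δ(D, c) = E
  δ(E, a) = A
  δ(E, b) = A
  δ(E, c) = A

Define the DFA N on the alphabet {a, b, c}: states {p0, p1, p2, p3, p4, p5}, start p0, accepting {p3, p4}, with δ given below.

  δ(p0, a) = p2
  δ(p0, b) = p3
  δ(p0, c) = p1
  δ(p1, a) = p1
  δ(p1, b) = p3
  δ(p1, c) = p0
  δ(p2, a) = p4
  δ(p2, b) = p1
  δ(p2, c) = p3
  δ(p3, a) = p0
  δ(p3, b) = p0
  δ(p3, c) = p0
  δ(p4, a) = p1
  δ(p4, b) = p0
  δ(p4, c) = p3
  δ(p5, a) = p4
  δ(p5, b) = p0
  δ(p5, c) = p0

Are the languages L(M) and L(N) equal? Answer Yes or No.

Yes

Exploring the product automaton M × N from the start pair (A, p0), following both machines on each input symbol, reaches 5 state pairs: (A, p0), (B, p2), (E, p3), (C, p1), (D, p4).
M accepts in {D, E} and N accepts in {p3, p4}. In every reachable pair the two components are either both accepting — (E, p3), (D, p4) — or both non-accepting, so no string is accepted by exactly one of the machines: L(M) \ L(N) and L(N) \ L(M) are both empty.
Hence every string is accepted by M iff it is accepted by N, and the two languages coincide.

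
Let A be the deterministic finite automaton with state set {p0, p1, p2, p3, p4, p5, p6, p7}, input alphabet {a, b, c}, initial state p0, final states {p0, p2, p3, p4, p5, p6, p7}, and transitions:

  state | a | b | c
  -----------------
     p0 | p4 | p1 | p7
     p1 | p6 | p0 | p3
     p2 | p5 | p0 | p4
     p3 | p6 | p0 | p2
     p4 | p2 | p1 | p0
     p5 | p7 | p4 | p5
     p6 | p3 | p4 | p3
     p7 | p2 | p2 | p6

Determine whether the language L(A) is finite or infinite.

State p0 is reachable from the start and can reach an accepting state, and it lies on the cycle p0 → p1 → p0.
Traversing that cycle any number of times yields accepted strings of unbounded length, so the language is infinite.

infinite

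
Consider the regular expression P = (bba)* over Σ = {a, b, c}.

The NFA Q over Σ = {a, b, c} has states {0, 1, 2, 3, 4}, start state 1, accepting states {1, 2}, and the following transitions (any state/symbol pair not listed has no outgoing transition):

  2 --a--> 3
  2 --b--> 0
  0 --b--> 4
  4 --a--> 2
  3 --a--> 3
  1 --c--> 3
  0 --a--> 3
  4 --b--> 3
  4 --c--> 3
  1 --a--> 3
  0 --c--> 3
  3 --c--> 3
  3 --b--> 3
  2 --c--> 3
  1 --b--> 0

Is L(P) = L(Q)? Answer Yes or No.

Converting the expression P to a DFA (subset construction, then merging equivalent states) gives the minimal DFA with states {p0, p1, p2, p3}, start state p0, accepting states {p0} and transitions p0: a→p1, b→p2, c→p1; p1: a→p1, b→p1, c→p1; p2: a→p1, b→p3, c→p1; p3: a→p0, b→p1, c→p1.
Exploring the product automaton P × Q from the start pair (p0, 1), following both machines on each input symbol, reaches 5 state pairs: (p0, 1), (p1, 3), (p2, 0), (p3, 4), (p0, 2).
P accepts in {p0} and Q accepts in {1, 2}. In every reachable pair the two components are either both accepting — (p0, 1), (p0, 2) — or both non-accepting, so no string is accepted by exactly one of the machines: L(P) \ L(Q) and L(Q) \ L(P) are both empty.
Hence every string is accepted by P iff it is accepted by Q, and the two languages coincide.

Yes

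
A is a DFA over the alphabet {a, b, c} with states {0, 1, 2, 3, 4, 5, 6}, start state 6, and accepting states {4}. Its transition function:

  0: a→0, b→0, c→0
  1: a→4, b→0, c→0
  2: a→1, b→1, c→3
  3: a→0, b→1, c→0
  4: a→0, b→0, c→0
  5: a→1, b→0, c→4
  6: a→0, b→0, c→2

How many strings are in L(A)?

The useful subgraph on states {1, 2, 3, 4, 6} is acyclic, so L(A) is finite; the longest accepting path visits 5 useful states, giving maximum string length 4.
Counting accepting paths from 6 by length: 2 of length 3, 1 of length 4. Total 3.

3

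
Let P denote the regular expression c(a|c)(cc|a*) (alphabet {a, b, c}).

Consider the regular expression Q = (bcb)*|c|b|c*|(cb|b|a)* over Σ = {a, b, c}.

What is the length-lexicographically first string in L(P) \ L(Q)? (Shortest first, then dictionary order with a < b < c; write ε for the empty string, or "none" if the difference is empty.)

ca

The string ca is accepted by P but not by Q.
No shorter string lies in the difference, and ca is the lexicographically first length-2 string in L(P) \ L(Q).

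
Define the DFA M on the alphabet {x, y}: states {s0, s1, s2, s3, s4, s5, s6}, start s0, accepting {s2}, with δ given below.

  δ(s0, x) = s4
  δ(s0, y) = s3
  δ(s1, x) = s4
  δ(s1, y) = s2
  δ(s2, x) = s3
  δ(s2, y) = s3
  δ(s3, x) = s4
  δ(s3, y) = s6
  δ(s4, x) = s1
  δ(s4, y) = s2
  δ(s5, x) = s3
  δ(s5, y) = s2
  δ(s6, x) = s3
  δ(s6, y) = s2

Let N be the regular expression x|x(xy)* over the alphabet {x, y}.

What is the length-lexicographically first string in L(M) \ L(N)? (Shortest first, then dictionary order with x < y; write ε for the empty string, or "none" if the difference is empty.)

xy

The string xy is accepted by M but not by N.
No shorter string lies in the difference, and xy is the lexicographically first length-2 string in L(M) \ L(N).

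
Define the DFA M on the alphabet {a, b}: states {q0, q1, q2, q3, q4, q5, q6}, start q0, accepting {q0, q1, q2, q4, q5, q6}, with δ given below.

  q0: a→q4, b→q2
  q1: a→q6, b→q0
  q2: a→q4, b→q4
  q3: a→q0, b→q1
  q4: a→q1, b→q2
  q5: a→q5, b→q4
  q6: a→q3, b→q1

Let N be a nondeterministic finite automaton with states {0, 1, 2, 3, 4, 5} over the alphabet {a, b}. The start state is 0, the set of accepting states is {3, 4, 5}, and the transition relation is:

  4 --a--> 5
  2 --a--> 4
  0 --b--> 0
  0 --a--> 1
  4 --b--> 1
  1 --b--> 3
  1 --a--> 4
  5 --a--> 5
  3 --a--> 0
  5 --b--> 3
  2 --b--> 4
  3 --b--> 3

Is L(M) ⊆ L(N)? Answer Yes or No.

The empty string ε is in L(M) but not in L(N).
So L(M) ⊄ L(N).

No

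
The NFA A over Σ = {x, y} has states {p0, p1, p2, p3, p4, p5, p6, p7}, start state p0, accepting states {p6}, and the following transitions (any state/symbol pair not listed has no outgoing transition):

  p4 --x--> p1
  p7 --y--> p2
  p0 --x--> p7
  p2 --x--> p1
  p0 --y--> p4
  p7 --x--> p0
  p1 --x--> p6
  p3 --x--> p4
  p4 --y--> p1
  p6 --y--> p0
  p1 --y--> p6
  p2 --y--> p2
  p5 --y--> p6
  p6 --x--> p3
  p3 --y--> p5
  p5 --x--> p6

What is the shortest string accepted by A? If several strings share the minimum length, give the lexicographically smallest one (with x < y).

yxx

A breadth-first search from p0 reaches an accepting state first via the path p0 → p4 → p1 → p6 on input yxx.
No string of length < 3 is accepted (BFS exhausts all shorter strings without reaching an accepting state), and yxx is the lexicographically least accepting string of length 3.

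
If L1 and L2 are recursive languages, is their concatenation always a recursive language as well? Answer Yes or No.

Yes

For an input of length n, try each of the n+1 split points, running the decider for L₁ on the prefix and the decider for L₂ on the suffix; accept if some split succeeds. Finitely many halting sub-runs, so this decides L₁L₂.
So the recursive languages are closed under concatenation.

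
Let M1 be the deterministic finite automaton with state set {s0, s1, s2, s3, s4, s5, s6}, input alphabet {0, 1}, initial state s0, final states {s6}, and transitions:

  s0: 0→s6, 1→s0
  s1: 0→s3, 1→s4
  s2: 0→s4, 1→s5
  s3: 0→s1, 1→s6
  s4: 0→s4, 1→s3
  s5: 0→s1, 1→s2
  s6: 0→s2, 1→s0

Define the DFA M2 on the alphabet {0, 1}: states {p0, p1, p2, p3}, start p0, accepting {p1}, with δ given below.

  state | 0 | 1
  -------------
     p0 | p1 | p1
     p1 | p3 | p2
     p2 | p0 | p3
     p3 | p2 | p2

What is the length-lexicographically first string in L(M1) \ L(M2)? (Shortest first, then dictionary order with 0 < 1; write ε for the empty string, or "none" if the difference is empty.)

The string 10 is accepted by M1 but not by M2.
No shorter string lies in the difference, and 10 is the lexicographically first length-2 string in L(M1) \ L(M2).

10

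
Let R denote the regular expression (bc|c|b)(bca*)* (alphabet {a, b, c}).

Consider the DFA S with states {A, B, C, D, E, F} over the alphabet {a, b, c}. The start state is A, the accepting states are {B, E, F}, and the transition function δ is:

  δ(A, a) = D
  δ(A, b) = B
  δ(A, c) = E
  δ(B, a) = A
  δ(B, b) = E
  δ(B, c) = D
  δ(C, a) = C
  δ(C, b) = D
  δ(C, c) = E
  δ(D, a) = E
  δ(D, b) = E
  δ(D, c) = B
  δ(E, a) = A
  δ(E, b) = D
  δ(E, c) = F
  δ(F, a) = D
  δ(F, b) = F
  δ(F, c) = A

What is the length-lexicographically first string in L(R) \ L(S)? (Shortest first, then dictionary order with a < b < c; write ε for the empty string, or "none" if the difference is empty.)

bc

The string bc is accepted by R but not by S.
No shorter string lies in the difference, and bc is the lexicographically first length-2 string in L(R) \ L(S).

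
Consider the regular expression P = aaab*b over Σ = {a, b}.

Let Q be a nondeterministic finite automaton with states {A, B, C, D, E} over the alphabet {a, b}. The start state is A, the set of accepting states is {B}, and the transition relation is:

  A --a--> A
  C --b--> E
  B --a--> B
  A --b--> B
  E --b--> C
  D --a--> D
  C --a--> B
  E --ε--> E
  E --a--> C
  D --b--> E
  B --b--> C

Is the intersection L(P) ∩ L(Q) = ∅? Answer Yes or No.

The string aaab is accepted by both P and Q.
Hence L(P) ∩ L(Q) ≠ ∅.

No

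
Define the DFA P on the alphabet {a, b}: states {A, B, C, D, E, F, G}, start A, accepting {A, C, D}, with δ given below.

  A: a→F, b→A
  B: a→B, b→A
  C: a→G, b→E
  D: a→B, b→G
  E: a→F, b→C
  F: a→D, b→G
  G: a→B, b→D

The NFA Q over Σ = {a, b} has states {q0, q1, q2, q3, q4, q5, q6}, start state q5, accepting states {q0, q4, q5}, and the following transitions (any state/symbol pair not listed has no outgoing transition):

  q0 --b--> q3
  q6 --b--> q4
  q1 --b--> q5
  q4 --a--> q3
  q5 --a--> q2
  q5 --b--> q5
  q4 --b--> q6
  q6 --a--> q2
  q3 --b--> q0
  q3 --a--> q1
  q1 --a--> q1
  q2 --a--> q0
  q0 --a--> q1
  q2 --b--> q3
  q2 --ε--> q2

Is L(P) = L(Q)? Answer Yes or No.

Yes

Exploring the product automaton P × Q from the start pair (A, q5), following both machines on each input symbol, reaches 5 state pairs: (A, q5), (F, q2), (D, q0), (G, q3), (B, q1).
P accepts in {A, C, D} and Q accepts in {q0, q4, q5}. In every reachable pair the two components are either both accepting — (A, q5), (D, q0) — or both non-accepting, so no string is accepted by exactly one of the machines: L(P) \ L(Q) and L(Q) \ L(P) are both empty.
Hence every string is accepted by P iff it is accepted by Q, and the two languages coincide.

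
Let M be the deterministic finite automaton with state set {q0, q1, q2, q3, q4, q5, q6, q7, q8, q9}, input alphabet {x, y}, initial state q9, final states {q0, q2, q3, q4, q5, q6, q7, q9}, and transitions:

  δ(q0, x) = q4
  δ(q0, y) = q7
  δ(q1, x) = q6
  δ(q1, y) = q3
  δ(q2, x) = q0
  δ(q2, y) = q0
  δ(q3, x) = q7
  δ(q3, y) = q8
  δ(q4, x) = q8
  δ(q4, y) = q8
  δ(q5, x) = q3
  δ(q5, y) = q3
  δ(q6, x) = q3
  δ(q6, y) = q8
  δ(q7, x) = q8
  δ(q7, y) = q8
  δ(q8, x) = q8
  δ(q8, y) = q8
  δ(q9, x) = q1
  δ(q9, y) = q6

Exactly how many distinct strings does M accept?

The useful subgraph on states {q1, q3, q6, q7, q9} is acyclic, so L(M) is finite; the longest accepting path visits 5 useful states, giving maximum string length 4.
Counting accepting paths from q9 by length: 1 of length 0, 1 of length 1, 3 of length 2, 3 of length 3, 1 of length 4. Total 9.

9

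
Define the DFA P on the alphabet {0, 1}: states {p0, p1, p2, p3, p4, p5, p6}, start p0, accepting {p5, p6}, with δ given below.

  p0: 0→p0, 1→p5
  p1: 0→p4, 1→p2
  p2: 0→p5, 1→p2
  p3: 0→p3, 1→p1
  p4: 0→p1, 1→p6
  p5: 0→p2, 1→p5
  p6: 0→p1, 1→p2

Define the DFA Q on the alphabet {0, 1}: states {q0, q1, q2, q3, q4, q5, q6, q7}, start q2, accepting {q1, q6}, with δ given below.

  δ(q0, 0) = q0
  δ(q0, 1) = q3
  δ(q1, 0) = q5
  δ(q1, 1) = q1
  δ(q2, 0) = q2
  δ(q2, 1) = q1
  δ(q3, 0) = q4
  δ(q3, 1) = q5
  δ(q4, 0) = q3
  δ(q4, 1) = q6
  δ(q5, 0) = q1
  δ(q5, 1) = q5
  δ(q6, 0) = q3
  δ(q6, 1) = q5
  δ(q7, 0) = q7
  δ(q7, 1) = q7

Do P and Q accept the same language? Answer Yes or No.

Yes

Exploring the product automaton P × Q from the start pair (p0, q2), following both machines on each input symbol, reaches 3 state pairs: (p0, q2), (p5, q1), (p2, q5).
P accepts in {p5, p6} and Q accepts in {q1, q6}. In every reachable pair the two components are either both accepting — (p5, q1) — or both non-accepting, so no string is accepted by exactly one of the machines: L(P) \ L(Q) and L(Q) \ L(P) are both empty.
Hence every string is accepted by P iff it is accepted by Q, and the two languages coincide.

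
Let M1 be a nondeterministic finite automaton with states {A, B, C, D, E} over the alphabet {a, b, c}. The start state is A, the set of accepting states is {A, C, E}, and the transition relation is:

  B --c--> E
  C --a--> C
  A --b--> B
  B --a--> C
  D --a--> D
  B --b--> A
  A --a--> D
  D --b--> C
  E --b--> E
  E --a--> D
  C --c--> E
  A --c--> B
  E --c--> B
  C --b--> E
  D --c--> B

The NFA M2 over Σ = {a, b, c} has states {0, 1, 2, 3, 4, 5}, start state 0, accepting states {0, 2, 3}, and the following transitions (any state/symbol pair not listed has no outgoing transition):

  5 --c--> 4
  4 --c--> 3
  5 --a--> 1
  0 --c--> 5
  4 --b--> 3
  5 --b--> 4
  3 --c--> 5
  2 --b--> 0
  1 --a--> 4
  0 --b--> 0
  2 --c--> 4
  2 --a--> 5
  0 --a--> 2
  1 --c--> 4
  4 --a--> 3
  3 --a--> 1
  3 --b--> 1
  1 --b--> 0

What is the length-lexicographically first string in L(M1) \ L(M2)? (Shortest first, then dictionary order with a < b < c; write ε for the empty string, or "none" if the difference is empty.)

bc

The string bc is accepted by M1 but not by M2.
No shorter string lies in the difference, and bc is the lexicographically first length-2 string in L(M1) \ L(M2).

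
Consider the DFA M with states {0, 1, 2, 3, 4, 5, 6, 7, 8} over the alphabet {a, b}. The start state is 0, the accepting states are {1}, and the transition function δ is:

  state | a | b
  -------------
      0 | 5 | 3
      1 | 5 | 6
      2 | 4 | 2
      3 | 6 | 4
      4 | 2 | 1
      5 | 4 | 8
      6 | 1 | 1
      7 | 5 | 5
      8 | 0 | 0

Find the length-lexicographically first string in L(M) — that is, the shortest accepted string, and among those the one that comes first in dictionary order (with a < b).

aab

A breadth-first search from 0 reaches an accepting state first via the path 0 → 5 → 4 → 1 on input aab.
No string of length < 3 is accepted (BFS exhausts all shorter strings without reaching an accepting state), and aab is the lexicographically least accepting string of length 3.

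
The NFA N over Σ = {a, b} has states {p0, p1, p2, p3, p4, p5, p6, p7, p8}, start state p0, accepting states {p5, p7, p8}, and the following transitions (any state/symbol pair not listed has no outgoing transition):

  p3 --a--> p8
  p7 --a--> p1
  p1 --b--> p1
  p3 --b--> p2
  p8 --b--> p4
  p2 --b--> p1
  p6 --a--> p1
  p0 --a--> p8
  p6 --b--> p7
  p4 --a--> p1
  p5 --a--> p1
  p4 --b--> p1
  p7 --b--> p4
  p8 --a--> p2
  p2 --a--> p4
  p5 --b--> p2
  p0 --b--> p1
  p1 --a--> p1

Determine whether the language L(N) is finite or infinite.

The useful states (reachable from p0 and able to reach an accepting state) are {p0, p8}.
Restricted to these states the transition graph has no cycle, so every accepting path has bounded length and L is finite.

finite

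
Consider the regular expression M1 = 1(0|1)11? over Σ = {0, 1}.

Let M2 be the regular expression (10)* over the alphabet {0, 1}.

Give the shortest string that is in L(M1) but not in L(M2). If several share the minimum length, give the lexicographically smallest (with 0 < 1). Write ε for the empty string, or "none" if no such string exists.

The string 101 is accepted by M1 but not by M2.
No shorter string lies in the difference, and 101 is the lexicographically first length-3 string in L(M1) \ L(M2).

101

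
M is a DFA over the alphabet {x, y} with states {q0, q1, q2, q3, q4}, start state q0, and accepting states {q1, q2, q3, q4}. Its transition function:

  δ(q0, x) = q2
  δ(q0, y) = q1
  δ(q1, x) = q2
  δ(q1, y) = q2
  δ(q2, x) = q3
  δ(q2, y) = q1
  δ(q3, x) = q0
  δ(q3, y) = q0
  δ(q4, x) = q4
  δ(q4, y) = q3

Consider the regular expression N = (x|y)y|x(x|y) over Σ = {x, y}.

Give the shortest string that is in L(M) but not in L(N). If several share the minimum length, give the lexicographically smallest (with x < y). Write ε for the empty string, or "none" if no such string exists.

x

The string x is accepted by M but not by N.
No shorter string lies in the difference, and x is the lexicographically first length-1 string in L(M) \ L(N).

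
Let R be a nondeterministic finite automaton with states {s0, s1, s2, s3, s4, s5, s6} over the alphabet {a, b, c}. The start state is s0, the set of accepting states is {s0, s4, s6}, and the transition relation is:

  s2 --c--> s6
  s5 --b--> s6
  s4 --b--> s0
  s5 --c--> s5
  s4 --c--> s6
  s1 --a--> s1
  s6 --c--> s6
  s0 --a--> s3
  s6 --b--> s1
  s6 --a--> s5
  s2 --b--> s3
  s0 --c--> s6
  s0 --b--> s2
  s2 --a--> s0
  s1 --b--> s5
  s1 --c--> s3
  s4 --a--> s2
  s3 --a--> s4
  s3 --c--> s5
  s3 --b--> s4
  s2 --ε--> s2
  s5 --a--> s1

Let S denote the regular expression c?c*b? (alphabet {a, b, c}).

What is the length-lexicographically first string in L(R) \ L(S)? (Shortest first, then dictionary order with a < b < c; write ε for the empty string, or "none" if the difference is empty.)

aa

The string aa is accepted by R but not by S.
No shorter string lies in the difference, and aa is the lexicographically first length-2 string in L(R) \ L(S).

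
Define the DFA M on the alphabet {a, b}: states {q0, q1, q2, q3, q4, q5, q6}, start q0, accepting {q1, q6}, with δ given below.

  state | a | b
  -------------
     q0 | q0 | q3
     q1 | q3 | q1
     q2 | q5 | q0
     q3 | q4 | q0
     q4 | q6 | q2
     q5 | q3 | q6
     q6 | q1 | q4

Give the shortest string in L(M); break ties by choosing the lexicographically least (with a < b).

A breadth-first search from q0 reaches an accepting state first via the path q0 → q3 → q4 → q6 on input baa.
No string of length < 3 is accepted (BFS exhausts all shorter strings without reaching an accepting state), and baa is the lexicographically least accepting string of length 3.

baa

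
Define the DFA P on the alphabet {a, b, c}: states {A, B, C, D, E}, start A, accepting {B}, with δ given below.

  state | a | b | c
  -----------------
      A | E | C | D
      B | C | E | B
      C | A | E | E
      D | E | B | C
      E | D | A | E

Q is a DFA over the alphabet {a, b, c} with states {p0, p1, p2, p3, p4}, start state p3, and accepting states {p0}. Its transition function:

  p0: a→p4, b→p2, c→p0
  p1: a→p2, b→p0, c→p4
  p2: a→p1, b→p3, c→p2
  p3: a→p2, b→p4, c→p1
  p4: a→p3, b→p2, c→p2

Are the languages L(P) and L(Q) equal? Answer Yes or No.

Exploring the product automaton P × Q from the start pair (A, p3), following both machines on each input symbol, reaches 5 state pairs: (A, p3), (E, p2), (C, p4), (D, p1), (B, p0).
P accepts in {B} and Q accepts in {p0}. In every reachable pair the two components are either both accepting — (B, p0) — or both non-accepting, so no string is accepted by exactly one of the machines: L(P) \ L(Q) and L(Q) \ L(P) are both empty.
Hence every string is accepted by P iff it is accepted by Q, and the two languages coincide.

Yes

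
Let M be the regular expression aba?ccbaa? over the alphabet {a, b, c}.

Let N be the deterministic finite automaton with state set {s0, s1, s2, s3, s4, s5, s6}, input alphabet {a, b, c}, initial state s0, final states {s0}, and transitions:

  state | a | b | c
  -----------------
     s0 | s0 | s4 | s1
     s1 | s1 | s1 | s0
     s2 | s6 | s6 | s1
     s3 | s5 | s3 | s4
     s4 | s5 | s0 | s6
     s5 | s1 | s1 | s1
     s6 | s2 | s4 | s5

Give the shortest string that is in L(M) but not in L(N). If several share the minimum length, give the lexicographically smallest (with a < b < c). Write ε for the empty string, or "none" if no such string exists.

abccba

The string abccba is accepted by M but not by N.
No shorter string lies in the difference, and abccba is the lexicographically first length-6 string in L(M) \ L(N).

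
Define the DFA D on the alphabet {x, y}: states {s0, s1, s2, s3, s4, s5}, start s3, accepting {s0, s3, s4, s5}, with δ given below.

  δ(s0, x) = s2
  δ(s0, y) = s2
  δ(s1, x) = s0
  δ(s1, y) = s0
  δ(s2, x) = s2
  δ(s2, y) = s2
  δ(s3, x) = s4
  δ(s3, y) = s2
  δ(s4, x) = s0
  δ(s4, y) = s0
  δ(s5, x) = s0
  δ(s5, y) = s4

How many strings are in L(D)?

The useful subgraph on states {s0, s3, s4} is acyclic, so L(D) is finite; the longest accepting path visits 3 useful states, giving maximum string length 2.
Counting accepting paths from s3 by length: 1 of length 0, 1 of length 1, 2 of length 2. Total 4.

4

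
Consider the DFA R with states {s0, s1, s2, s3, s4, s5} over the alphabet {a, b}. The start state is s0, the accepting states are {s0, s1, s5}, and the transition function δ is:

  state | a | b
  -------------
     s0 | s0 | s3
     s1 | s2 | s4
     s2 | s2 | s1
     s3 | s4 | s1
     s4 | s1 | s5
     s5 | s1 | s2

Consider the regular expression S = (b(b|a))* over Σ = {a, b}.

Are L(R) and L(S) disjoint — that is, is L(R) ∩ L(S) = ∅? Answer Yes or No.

The empty string ε is accepted by both R and S.
Hence L(R) ∩ L(S) ≠ ∅.

No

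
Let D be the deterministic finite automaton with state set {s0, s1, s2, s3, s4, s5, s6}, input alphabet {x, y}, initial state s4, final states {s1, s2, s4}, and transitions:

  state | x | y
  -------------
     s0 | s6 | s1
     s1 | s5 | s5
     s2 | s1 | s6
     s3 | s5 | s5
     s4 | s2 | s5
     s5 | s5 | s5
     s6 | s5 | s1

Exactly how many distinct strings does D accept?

4

The useful subgraph on states {s1, s2, s4, s6} is acyclic, so L(D) is finite; the longest accepting path visits 4 useful states, giving maximum string length 3.
Counting accepting paths from s4 by length: 1 of length 0, 1 of length 1, 1 of length 2, 1 of length 3. Total 4.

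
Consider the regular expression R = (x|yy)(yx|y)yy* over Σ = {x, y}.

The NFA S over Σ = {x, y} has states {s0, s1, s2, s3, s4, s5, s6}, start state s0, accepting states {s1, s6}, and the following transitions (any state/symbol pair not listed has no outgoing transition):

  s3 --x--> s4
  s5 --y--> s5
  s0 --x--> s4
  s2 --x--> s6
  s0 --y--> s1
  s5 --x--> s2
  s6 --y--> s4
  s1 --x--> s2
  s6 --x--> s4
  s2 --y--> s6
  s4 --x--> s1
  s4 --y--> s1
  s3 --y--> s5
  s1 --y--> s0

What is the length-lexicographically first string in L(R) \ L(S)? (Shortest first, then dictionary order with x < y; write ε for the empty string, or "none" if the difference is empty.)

xyy

The string xyy is accepted by R but not by S.
No shorter string lies in the difference, and xyy is the lexicographically first length-3 string in L(R) \ L(S).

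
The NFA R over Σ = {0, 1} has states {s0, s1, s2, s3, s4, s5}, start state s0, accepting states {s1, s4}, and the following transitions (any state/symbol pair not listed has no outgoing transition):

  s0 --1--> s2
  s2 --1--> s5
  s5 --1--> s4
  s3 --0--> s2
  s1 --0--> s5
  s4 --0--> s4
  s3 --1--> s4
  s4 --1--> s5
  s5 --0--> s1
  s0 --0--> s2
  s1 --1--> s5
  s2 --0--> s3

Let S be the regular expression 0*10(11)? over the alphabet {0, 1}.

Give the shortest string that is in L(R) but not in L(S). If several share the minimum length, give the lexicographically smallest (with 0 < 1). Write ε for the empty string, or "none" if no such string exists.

001

The string 001 is accepted by R but not by S.
No shorter string lies in the difference, and 001 is the lexicographically first length-3 string in L(R) \ L(S).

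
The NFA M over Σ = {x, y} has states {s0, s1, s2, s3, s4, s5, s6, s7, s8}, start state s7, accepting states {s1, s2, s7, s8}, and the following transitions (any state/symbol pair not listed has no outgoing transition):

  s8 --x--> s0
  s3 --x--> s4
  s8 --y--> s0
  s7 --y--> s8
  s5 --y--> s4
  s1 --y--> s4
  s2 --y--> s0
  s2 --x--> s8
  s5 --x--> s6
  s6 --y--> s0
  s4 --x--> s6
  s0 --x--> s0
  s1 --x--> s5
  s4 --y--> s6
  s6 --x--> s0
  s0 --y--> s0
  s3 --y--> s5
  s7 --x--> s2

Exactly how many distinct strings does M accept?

4

The useful subgraph on states {s2, s7, s8} is acyclic, so L(M) is finite; the longest accepting path visits 3 useful states, giving maximum string length 2.
Counting accepting paths from s7 by length: 1 of length 0, 2 of length 1, 1 of length 2. Total 4.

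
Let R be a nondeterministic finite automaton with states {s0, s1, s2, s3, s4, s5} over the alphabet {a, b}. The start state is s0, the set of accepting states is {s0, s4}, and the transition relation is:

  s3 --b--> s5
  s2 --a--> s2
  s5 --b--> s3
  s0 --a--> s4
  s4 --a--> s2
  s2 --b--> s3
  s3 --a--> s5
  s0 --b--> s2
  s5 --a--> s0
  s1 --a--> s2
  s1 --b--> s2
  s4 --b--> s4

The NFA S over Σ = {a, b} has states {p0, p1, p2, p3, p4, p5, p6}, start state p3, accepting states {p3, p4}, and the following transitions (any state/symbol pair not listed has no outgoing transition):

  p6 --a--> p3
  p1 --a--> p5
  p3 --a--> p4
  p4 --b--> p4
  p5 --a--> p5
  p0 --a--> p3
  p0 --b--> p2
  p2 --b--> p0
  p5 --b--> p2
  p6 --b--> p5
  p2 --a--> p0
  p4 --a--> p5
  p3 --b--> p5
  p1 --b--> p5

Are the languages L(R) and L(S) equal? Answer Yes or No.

Yes

Exploring the product automaton R × S from the start pair (s0, p3), following both machines on each input symbol, reaches 5 state pairs: (s0, p3), (s4, p4), (s2, p5), (s3, p2), (s5, p0).
R accepts in {s0, s4} and S accepts in {p3, p4}. In every reachable pair the two components are either both accepting — (s0, p3), (s4, p4) — or both non-accepting, so no string is accepted by exactly one of the machines: L(R) \ L(S) and L(S) \ L(R) are both empty.
Hence every string is accepted by R iff it is accepted by S, and the two languages coincide.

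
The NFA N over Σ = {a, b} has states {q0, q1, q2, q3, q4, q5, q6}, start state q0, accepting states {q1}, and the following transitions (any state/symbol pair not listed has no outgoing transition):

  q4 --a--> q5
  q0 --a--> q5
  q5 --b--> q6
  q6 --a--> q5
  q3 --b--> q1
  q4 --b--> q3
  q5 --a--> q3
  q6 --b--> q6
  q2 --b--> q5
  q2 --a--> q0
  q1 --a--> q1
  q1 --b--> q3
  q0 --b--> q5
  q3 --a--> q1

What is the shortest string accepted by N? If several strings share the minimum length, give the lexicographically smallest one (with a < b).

A breadth-first search from q0 reaches an accepting state first via the path q0 → q5 → q3 → q1 on input aaa.
No string of length < 3 is accepted (BFS exhausts all shorter strings without reaching an accepting state), and aaa is the lexicographically least accepting string of length 3.

aaa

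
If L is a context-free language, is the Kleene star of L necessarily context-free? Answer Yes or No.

Yes

If S₁ is the start symbol of a grammar for L, the grammar with new start symbol S and productions S → S₁S | ε generates L*.
So the context-free languages are closed under Kleene star.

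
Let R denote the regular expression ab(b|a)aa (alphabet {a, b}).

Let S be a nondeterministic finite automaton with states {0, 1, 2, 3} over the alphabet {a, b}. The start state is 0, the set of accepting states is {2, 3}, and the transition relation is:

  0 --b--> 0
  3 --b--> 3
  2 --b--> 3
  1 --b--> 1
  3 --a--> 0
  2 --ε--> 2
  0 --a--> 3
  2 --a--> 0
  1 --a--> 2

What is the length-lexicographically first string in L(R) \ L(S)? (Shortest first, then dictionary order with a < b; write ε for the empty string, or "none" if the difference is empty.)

The string abaaa is accepted by R but not by S.
No shorter string lies in the difference, and abaaa is the lexicographically first length-5 string in L(R) \ L(S).

abaaa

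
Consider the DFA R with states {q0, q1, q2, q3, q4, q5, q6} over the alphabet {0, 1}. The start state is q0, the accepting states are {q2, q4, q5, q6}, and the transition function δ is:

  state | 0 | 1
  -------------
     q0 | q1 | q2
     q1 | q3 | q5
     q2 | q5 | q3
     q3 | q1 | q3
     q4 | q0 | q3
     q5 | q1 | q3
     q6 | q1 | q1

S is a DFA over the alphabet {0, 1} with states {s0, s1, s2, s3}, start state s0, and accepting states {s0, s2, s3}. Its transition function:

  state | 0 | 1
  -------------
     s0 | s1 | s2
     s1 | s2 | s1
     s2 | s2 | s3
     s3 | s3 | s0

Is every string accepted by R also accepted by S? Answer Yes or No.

The string 01 is in L(R) but not in L(S).
So L(R) ⊄ L(S).

No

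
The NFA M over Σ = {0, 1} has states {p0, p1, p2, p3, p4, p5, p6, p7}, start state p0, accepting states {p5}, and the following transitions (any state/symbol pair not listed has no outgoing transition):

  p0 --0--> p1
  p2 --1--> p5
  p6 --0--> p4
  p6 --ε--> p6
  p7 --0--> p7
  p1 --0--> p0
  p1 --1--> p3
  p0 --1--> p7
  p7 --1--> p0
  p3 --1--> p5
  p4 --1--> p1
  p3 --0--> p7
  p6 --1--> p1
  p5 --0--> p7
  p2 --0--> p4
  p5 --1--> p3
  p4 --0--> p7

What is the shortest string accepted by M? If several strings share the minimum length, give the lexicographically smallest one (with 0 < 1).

011

A breadth-first search from p0 reaches an accepting state first via the path p0 → p1 → p3 → p5 on input 011.
No string of length < 3 is accepted (BFS exhausts all shorter strings without reaching an accepting state), and 011 is the lexicographically least accepting string of length 3.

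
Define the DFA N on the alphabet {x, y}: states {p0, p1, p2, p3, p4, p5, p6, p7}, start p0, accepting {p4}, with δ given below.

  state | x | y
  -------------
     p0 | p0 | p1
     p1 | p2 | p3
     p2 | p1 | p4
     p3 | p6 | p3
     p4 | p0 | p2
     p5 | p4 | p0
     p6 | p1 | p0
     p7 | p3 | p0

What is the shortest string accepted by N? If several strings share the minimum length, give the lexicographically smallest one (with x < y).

yxy

A breadth-first search from p0 reaches an accepting state first via the path p0 → p1 → p2 → p4 on input yxy.
No string of length < 3 is accepted (BFS exhausts all shorter strings without reaching an accepting state), and yxy is the lexicographically least accepting string of length 3.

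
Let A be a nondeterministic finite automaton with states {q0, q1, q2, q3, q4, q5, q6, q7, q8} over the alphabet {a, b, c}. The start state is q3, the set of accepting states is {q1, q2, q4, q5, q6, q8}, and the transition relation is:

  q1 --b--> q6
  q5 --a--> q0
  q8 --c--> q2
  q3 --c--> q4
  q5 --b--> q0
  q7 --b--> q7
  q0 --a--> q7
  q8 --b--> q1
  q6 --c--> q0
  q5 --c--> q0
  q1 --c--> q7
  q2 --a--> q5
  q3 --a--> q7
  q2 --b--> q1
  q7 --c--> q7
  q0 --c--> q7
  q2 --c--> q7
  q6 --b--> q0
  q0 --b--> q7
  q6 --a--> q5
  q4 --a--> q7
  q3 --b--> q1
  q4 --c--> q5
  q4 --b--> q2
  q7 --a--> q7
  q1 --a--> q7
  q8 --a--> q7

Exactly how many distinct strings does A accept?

The useful subgraph on states {q1, q2, q3, q4, q5, q6} is acyclic, so L(A) is finite; the longest accepting path visits 6 useful states, giving maximum string length 5.
Counting accepting paths from q3 by length: 2 of length 1, 3 of length 2, 3 of length 3, 1 of length 4, 1 of length 5. Total 10.

10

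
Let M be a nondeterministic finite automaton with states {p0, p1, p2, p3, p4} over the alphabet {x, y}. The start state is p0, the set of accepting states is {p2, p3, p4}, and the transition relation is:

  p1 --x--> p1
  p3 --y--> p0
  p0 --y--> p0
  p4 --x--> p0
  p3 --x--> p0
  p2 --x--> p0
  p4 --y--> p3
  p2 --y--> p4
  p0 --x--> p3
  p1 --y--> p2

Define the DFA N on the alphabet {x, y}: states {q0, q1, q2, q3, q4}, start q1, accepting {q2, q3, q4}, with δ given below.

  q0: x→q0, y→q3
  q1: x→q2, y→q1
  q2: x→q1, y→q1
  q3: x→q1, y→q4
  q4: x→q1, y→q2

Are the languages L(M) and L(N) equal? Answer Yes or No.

Exploring the product automaton M × N from the start pair (p0, q1), following both machines on each input symbol, reaches 2 state pairs: (p0, q1), (p3, q2).
M accepts in {p2, p3, p4} and N accepts in {q2, q3, q4}. In every reachable pair the two components are either both accepting — (p3, q2) — or both non-accepting, so no string is accepted by exactly one of the machines: L(M) \ L(N) and L(N) \ L(M) are both empty.
Hence every string is accepted by M iff it is accepted by N, and the two languages coincide.

Yes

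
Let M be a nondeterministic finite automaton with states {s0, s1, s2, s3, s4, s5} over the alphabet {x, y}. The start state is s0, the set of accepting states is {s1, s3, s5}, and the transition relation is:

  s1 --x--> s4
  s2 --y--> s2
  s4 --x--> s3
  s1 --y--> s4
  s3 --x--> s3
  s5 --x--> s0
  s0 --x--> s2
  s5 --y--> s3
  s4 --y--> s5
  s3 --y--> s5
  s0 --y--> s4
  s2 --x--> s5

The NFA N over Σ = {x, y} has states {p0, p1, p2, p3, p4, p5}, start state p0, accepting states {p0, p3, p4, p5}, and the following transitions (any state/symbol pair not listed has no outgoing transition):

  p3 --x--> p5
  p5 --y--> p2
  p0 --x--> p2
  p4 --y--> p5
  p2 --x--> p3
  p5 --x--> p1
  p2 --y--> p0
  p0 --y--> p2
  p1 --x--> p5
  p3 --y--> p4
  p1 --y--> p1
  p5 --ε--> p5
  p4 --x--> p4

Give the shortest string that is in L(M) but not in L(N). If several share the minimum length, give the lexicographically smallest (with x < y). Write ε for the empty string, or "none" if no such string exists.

xyx

The string xyx is accepted by M but not by N.
No shorter string lies in the difference, and xyx is the lexicographically first length-3 string in L(M) \ L(N).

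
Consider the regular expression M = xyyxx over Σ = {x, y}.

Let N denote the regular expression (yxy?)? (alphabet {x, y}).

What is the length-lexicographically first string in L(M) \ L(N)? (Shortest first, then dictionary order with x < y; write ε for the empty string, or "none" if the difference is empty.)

The string xyyxx is accepted by M but not by N.
No shorter string lies in the difference, and xyyxx is the lexicographically first length-5 string in L(M) \ L(N).

xyyxx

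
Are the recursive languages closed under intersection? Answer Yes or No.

Run both deciders on the input and accept iff both accept; the combined machine always halts.
So the recursive languages are closed under intersection.

Yes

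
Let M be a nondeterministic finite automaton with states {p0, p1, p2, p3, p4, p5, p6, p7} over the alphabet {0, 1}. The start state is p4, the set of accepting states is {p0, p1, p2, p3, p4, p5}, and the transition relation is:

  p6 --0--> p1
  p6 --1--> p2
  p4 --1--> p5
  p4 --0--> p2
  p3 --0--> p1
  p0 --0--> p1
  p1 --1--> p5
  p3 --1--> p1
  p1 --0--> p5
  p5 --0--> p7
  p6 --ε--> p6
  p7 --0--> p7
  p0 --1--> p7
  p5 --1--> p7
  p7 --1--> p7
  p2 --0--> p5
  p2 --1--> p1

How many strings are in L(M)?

7

The useful subgraph on states {p1, p2, p4, p5} is acyclic, so L(M) is finite; the longest accepting path visits 4 useful states, giving maximum string length 3.
Counting accepting paths from p4 by length: 1 of length 0, 2 of length 1, 2 of length 2, 2 of length 3. Total 7.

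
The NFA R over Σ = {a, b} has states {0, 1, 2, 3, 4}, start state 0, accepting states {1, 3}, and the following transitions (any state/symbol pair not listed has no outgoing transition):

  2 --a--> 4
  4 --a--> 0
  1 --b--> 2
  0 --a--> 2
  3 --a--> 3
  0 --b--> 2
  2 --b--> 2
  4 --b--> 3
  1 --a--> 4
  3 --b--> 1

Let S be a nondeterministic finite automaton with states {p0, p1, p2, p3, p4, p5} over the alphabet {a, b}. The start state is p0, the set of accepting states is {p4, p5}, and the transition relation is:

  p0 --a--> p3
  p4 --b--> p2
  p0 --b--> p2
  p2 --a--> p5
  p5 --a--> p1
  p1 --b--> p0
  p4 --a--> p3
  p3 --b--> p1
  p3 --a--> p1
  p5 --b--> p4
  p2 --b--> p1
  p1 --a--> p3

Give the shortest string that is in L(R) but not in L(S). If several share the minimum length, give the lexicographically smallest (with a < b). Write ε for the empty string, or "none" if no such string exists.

The string aab is accepted by R but not by S.
No shorter string lies in the difference, and aab is the lexicographically first length-3 string in L(R) \ L(S).

aab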